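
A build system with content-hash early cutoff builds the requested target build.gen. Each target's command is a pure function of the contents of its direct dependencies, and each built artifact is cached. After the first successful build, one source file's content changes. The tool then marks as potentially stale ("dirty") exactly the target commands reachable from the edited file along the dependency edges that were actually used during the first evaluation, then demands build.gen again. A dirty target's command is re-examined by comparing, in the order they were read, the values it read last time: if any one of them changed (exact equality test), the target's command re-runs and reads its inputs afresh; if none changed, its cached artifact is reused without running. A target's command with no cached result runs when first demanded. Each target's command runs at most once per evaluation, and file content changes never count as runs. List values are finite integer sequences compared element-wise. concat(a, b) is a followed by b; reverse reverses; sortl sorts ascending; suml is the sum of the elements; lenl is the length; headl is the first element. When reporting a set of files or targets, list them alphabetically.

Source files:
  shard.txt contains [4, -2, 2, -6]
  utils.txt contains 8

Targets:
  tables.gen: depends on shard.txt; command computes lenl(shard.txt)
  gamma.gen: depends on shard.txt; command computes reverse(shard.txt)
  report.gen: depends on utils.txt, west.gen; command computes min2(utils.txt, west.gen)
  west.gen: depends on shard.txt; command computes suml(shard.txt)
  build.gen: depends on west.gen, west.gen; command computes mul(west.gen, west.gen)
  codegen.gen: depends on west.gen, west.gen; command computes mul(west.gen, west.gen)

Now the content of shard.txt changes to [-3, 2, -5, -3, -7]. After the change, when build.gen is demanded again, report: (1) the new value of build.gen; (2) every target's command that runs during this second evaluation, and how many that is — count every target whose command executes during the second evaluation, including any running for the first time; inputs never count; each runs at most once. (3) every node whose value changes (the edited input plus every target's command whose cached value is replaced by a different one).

New value of build.gen: 256.
Target commands that run: build.gen, west.gen — 2 in total.
Values that change: build.gen, shard.txt, west.gen.

First evaluation (everything demanded from the output):
  west.gen = suml([4, -2, 2, -6]) = -2
  build.gen = mul(-2, -2) = 4

Propagation after the edit:
  west.gen: runs — shard.txt [4, -2, 2, -6]->[-3, 2, -5, -3, -7]; result -16.
  build.gen: runs — west.gen -2->-16; west.gen -2->-16; result 256.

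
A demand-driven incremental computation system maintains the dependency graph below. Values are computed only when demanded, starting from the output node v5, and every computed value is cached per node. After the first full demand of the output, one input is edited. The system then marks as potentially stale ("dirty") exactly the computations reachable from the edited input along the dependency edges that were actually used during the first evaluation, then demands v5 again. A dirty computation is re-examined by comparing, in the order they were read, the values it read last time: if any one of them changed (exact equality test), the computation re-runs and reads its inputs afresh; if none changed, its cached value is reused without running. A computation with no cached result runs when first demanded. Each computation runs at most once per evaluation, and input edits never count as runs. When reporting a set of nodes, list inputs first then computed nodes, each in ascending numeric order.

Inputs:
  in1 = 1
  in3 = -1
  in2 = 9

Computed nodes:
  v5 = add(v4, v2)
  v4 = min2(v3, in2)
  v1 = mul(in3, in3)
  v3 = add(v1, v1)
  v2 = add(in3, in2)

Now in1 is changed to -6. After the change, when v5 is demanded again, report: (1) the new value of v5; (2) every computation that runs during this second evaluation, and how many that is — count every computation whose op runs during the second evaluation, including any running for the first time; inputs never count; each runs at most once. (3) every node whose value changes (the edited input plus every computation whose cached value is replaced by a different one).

First evaluation (everything demanded from the output):
  v1 = mul(-1, -1) = 1
  v2 = add(-1, 9) = 8
  v3 = add(1, 1) = 2
  v4 = min2(2, 9) = 2
  v5 = add(2, 8) = 10

Propagation after the edit:
  in1 feeds no computation that the output demands — nothing is marked dirty and nothing runs.

Key observation: in1 is never demanded by the output, so the edit triggers no recomputation at all.

New value of v5: 10.
Computations that run: none — 0 in total.
Values that change: in1.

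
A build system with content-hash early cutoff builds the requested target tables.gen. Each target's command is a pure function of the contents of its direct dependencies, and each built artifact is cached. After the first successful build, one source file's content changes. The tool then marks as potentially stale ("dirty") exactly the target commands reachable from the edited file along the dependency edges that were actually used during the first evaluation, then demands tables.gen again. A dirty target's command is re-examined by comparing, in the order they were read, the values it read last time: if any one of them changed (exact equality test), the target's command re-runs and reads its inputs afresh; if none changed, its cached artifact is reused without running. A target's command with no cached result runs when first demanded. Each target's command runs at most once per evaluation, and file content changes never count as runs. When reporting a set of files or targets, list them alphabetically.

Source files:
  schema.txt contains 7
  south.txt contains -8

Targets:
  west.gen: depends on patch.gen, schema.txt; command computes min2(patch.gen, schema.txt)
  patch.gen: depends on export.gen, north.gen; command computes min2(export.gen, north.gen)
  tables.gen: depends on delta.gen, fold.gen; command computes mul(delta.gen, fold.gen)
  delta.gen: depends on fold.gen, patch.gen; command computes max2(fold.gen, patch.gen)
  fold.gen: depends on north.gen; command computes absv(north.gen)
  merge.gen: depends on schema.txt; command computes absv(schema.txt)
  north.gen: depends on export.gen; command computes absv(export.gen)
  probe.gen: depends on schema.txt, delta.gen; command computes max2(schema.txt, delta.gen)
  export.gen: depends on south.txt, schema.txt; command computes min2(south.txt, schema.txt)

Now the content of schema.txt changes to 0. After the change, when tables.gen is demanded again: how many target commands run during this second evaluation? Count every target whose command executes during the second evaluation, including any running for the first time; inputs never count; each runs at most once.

Target commands that run: export.gen — 1 in total.
Key observation: the change is absorbed at export.gen — it re-runs but produces the same value, and the output's value is unchanged.

First evaluation (everything demanded from the output):
  export.gen = min2(-8, 7) = -8
  north.gen = absv(-8) = 8
  fold.gen = absv(8) = 8
  patch.gen = min2(-8, 8) = -8
  delta.gen = max2(8, -8) = 8
  tables.gen = mul(8, 8) = 64

Propagation after the edit:
  export.gen: runs — schema.txt 7->0; result -8 (same value as before).
  north.gen: checked — values it read are unchanged (export.gen unchanged); reused cached 8 without running.
  fold.gen: checked — values it read are unchanged (north.gen unchanged); reused cached 8 without running.
  patch.gen: checked — values it read are unchanged (export.gen unchanged, north.gen unchanged); reused cached -8 without running.
  delta.gen: checked — values it read are unchanged (fold.gen unchanged, patch.gen unchanged); reused cached 8 without running.
  tables.gen: checked — values it read are unchanged (delta.gen unchanged, fold.gen unchanged); reused cached 64 without running.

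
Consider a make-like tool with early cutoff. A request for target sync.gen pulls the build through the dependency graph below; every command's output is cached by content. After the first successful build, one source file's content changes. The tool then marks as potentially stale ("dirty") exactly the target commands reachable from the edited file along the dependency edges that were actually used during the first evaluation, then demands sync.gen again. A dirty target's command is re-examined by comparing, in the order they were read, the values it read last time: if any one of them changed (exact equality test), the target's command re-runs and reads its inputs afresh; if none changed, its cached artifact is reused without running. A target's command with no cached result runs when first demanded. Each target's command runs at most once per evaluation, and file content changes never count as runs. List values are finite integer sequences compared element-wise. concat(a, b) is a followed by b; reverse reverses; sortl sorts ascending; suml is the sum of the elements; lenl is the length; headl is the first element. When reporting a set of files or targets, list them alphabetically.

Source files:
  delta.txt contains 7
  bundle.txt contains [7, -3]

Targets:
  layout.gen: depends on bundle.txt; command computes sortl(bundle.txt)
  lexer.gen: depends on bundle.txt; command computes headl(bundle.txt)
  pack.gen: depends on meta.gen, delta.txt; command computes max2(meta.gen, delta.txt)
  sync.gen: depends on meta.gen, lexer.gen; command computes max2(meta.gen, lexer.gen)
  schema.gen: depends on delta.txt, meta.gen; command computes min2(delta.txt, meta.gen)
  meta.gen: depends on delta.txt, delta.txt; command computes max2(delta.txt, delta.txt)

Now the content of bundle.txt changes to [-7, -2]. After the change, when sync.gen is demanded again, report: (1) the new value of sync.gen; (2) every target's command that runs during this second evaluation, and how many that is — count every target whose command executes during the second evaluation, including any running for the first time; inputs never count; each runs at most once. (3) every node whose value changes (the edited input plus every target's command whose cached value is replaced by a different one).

Demanding sync.gen again yields 7.
2 target commands run: lexer.gen, sync.gen.
The nodes whose values change: bundle.txt, lexer.gen.

First demand of the output computes:
  lexer.gen = headl([7, -3]) = 7
  meta.gen = max2(7, 7) = 7
  sync.gen = max2(7, 7) = 7

After the edit, cleaning proceeds:
  lexer.gen: a read changed (bundle.txt [7, -3]->[-7, -2]) — executes, giving -7.
  sync.gen: a read changed (lexer.gen 7->-7) — executes, giving 7 — identical to its old value.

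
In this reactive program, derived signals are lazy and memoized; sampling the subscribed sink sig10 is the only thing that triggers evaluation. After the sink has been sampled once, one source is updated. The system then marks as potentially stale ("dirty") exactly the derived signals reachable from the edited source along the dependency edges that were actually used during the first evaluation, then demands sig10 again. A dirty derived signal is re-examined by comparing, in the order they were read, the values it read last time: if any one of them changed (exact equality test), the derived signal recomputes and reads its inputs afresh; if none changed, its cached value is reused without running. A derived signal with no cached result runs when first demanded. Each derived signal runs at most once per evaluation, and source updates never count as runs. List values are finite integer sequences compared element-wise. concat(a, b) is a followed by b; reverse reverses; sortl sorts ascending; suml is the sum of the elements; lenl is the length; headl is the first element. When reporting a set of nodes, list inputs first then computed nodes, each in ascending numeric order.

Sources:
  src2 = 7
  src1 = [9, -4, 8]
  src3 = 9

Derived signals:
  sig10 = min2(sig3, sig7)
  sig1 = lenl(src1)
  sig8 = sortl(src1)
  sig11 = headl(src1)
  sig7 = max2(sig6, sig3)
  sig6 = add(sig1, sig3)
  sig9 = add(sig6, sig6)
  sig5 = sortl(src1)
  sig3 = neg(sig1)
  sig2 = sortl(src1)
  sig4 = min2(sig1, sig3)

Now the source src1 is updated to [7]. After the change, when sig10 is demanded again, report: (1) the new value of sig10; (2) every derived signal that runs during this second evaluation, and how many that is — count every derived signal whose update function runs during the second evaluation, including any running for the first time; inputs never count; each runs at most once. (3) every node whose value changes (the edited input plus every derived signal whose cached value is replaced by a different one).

First demand of the output computes:
  sig1 = lenl([9, -4, 8]) = 3
  sig3 = neg(3) = -3
  sig6 = add(3, -3) = 0
  sig7 = max2(0, -3) = 0
  sig10 = min2(-3, 0) = -3

After the edit, cleaning proceeds:
  sig1: a read changed (src1 [9, -4, 8]->[7]) — executes, giving 1.
  sig3: a read changed (sig1 3->1) — executes, giving -1.
  sig6: a read changed (sig1 3->1; sig3 -3->-1) — executes, giving 0 — identical to its old value.
  sig7: a read changed (sig3 -3->-1) — executes, giving 0 — identical to its old value.
  sig10: a read changed (sig3 -3->-1) — executes, giving -1.

Demanding sig10 again yields -1.
5 derived signals run: sig1, sig3, sig6, sig7, sig10.
The nodes whose values change: src1, sig1, sig3, sig10.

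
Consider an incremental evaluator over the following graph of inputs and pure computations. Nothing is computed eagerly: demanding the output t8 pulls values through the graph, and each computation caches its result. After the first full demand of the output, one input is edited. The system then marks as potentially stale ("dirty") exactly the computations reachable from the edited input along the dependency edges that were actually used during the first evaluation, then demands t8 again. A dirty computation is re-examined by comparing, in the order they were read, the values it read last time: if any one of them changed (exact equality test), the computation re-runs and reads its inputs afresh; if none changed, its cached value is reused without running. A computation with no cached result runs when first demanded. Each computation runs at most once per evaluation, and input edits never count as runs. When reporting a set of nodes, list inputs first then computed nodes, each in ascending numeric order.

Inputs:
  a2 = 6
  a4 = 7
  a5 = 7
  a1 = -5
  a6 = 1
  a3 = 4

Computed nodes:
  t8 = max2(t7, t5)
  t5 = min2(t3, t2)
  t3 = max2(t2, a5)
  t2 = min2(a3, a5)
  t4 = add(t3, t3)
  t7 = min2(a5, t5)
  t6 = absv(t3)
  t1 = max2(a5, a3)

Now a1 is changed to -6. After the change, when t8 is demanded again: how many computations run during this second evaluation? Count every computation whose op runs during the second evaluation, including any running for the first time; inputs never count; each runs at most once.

Initial pass — values computed on the first demand:
  t2 = min2(4, 7) = 4
  t3 = max2(4, 7) = 7
  t5 = min2(7, 4) = 4
  t7 = min2(7, 4) = 4
  t8 = max2(4, 4) = 4

Second demand — change propagation:
  no demanded computation ever read a1, so the edit dirties nothing and nothing runs.

The important point: nothing the output needs ever reads a1, so the edit is invisible to it.

Run set: none (0 run).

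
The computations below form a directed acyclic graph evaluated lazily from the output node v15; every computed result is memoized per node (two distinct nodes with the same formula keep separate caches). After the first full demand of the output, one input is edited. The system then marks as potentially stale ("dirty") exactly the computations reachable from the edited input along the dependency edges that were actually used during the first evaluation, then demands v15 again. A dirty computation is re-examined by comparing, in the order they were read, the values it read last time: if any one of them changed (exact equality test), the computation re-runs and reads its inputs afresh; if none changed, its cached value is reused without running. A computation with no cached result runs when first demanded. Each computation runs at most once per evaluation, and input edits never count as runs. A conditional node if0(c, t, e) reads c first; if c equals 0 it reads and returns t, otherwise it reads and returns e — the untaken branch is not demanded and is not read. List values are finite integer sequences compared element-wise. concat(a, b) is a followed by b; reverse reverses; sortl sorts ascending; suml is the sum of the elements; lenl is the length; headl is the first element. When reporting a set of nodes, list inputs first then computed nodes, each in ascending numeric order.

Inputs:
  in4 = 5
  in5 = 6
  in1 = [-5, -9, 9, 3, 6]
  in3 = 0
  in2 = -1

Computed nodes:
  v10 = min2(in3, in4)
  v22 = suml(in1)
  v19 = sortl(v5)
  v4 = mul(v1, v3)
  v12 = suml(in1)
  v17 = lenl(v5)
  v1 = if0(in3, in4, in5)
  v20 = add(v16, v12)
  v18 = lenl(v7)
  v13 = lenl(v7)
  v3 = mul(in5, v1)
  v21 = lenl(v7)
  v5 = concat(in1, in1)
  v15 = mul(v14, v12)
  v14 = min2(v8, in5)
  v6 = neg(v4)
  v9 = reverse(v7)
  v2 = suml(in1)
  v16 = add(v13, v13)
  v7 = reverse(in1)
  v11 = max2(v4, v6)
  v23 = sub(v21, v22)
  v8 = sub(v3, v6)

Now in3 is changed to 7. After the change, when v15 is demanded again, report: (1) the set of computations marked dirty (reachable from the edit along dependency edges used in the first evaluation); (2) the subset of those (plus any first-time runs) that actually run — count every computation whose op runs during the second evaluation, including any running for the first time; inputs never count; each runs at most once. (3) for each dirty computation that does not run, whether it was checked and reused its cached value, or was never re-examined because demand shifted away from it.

The edit dirties: v1, v3, v4, v6, v8, v14, v15.
6 computations run: v1, v3, v4, v6, v8, v14.
Cache hits after checking: v15.
Note the absorption at v14: it re-runs yet its value is the same, leaving the output's value untouched.

First demand of the output computes:
  v1 = if0(in3=0 -> then branch in4) = 5
  v3 = mul(6, 5) = 30
  v4 = mul(5, 30) = 150
  v6 = neg(150) = -150
  v8 = sub(30, -150) = 180
  v12 = suml([-5, -9, 9, 3, 6]) = 4
  v14 = min2(180, 6) = 6
  v15 = mul(6, 4) = 24

After the edit, cleaning proceeds:
  v1: a read changed (in3 0->7) — executes, giving 6.
  v3: a read changed (v1 5->6) — executes, giving 36.
  v4: a read changed (v1 5->6; v3 30->36) — executes, giving 216.
  v6: a read changed (v4 150->216) — executes, giving -216.
  v8: a read changed (v3 30->36; v6 -150->-216) — executes, giving 252.
  v14: a read changed (v8 180->252) — executes, giving 6 — identical to its old value.
  v15: dirty, but its reads are unchanged (v14 unchanged, v12 unchanged); cached 24 stands.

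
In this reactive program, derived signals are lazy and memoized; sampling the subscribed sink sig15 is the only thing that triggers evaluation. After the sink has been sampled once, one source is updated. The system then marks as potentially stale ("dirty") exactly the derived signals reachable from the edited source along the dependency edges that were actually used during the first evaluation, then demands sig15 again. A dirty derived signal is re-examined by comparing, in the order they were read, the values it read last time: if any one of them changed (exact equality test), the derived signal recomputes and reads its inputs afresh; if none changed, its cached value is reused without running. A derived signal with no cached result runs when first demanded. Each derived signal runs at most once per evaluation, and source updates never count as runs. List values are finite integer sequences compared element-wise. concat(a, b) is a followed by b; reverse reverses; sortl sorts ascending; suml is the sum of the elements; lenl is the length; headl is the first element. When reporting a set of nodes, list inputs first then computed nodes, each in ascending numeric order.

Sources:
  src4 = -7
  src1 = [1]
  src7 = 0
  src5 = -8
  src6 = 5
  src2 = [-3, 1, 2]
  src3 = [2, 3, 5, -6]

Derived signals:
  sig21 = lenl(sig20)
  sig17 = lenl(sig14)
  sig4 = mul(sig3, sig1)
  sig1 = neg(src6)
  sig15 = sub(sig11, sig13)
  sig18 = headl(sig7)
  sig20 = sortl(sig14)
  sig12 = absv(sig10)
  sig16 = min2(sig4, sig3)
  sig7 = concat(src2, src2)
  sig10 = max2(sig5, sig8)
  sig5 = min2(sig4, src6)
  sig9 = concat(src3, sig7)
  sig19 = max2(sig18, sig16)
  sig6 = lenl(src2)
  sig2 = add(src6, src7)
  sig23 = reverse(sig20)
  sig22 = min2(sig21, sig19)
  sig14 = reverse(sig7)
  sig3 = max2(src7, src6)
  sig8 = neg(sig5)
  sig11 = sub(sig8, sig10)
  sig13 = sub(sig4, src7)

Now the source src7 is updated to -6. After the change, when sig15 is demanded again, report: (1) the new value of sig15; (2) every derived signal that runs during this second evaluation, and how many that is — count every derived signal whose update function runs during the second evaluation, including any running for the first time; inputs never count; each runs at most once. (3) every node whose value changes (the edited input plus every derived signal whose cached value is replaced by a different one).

First demand of the output computes:
  sig1 = neg(5) = -5
  sig3 = max2(0, 5) = 5
  sig4 = mul(5, -5) = -25
  sig5 = min2(-25, 5) = -25
  sig8 = neg(-25) = 25
  sig10 = max2(-25, 25) = 25
  sig11 = sub(25, 25) = 0
  sig13 = sub(-25, 0) = -25
  sig15 = sub(0, -25) = 25

After the edit, cleaning proceeds:
  sig3: a read changed (src7 0->-6) — executes, giving 5 — identical to its old value.
  sig4: dirty, but its reads are unchanged (sig3 unchanged, sig1 unchanged); cached -25 stands.
  sig5: dirty, but its reads are unchanged (sig4 unchanged, src6 unchanged); cached -25 stands.
  sig8: dirty, but its reads are unchanged (sig5 unchanged); cached 25 stands.
  sig10: dirty, but its reads are unchanged (sig5 unchanged, sig8 unchanged); cached 25 stands.
  sig11: dirty, but its reads are unchanged (sig8 unchanged, sig10 unchanged); cached 0 stands.
  sig13: a read changed (src7 0->-6) — executes, giving -19.
  sig15: a read changed (sig13 -25->-19) — executes, giving 19.

Note where the cutoff bites: sig4 is checked, finds nothing changed, and keeps its cache.

Demanding sig15 again yields 19.
3 derived signals run: sig3, sig13, sig15.
The nodes whose values change: src7, sig13, sig15.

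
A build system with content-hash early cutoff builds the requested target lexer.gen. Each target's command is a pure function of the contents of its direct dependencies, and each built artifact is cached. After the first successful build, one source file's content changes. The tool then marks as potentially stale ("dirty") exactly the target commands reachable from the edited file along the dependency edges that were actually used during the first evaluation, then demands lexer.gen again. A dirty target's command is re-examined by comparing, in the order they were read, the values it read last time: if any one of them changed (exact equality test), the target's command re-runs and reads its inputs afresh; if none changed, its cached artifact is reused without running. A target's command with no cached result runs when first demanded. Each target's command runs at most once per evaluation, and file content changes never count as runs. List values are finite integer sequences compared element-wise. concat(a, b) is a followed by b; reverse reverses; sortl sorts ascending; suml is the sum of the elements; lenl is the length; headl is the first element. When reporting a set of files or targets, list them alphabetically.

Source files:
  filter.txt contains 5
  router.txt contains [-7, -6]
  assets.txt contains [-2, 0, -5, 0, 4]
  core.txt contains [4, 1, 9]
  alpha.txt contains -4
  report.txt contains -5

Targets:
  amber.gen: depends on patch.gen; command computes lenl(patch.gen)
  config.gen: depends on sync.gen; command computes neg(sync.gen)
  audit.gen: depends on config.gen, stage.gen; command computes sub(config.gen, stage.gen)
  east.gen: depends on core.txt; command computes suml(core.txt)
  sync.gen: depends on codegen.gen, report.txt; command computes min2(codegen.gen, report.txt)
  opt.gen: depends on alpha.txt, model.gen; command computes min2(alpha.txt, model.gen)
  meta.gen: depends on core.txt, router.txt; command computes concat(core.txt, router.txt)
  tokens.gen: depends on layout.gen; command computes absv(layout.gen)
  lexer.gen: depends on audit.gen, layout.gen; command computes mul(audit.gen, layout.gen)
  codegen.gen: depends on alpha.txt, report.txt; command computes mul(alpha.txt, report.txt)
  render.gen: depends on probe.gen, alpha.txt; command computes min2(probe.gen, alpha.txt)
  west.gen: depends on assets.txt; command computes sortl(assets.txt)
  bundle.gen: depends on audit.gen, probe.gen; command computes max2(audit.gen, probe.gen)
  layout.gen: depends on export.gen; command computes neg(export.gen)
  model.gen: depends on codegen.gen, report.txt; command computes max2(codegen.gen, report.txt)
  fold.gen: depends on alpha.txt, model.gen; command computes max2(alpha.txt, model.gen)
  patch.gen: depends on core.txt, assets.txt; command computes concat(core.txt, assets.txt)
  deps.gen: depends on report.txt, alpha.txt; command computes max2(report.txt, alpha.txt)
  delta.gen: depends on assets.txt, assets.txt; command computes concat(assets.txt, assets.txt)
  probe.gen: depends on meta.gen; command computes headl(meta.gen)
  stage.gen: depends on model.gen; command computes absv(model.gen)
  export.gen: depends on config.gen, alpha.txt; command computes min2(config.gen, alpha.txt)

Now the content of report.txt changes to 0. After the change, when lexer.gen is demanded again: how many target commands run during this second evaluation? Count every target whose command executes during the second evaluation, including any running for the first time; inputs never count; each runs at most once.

First evaluation (everything demanded from the output):
  codegen.gen = mul(-4, -5) = 20
  model.gen = max2(20, -5) = 20
  stage.gen = absv(20) = 20
  sync.gen = min2(20, -5) = -5
  config.gen = neg(-5) = 5
  audit.gen = sub(5, 20) = -15
  export.gen = min2(5, -4) = -4
  layout.gen = neg(-4) = 4
  lexer.gen = mul(-15, 4) = -60

Propagation after the edit:
  codegen.gen: runs — report.txt -5->0; result 0.
  model.gen: runs — codegen.gen 20->0; report.txt -5->0; result 0.
  stage.gen: runs — model.gen 20->0; result 0.
  sync.gen: runs — codegen.gen 20->0; report.txt -5->0; result 0.
  config.gen: runs — sync.gen -5->0; result 0.
  audit.gen: runs — config.gen 5->0; stage.gen 20->0; result 0.
  export.gen: runs — config.gen 5->0; result -4 (same value as before).
  layout.gen: checked — values it read are unchanged (export.gen unchanged); reused cached 4 without running.
  lexer.gen: runs — audit.gen -15->0; result 0.

Key observation: the cutoff stops propagation at layout.gen — its inputs' values are unchanged, so it reuses its cache.

Target commands that run: audit.gen, codegen.gen, config.gen, export.gen, lexer.gen, model.gen, stage.gen, sync.gen — 8 in total.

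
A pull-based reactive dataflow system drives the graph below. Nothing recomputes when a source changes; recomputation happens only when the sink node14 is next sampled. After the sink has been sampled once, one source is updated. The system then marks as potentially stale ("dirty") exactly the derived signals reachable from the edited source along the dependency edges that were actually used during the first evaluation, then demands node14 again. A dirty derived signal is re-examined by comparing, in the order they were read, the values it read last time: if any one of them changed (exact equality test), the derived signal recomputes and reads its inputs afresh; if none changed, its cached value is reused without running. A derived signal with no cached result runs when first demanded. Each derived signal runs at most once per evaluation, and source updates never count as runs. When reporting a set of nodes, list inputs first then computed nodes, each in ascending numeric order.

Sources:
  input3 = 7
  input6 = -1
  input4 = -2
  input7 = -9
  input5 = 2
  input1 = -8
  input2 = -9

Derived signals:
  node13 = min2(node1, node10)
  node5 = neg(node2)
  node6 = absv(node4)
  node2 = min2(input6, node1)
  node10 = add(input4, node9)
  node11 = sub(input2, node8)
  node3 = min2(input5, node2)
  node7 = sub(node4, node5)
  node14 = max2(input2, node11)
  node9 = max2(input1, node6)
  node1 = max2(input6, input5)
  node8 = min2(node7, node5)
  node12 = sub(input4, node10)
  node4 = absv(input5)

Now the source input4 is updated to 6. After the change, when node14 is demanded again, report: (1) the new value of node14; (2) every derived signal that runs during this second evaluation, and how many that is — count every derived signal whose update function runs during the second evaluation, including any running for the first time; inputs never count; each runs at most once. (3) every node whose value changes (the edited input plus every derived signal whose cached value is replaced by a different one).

New value of node14: -9.
Derived signals that run: none — 0 in total.
Values that change: input4.
Key observation: input4 is never demanded by the output, so the edit triggers no recomputation at all.

First evaluation (everything demanded from the output):
  node1 = max2(-1, 2) = 2
  node2 = min2(-1, 2) = -1
  node4 = absv(2) = 2
  node5 = neg(-1) = 1
  node7 = sub(2, 1) = 1
  node8 = min2(1, 1) = 1
  node11 = sub(-9, 1) = -10
  node14 = max2(-9, -10) = -9

Propagation after the edit:
  input4 feeds no computation that the output demands — nothing is marked dirty and nothing runs.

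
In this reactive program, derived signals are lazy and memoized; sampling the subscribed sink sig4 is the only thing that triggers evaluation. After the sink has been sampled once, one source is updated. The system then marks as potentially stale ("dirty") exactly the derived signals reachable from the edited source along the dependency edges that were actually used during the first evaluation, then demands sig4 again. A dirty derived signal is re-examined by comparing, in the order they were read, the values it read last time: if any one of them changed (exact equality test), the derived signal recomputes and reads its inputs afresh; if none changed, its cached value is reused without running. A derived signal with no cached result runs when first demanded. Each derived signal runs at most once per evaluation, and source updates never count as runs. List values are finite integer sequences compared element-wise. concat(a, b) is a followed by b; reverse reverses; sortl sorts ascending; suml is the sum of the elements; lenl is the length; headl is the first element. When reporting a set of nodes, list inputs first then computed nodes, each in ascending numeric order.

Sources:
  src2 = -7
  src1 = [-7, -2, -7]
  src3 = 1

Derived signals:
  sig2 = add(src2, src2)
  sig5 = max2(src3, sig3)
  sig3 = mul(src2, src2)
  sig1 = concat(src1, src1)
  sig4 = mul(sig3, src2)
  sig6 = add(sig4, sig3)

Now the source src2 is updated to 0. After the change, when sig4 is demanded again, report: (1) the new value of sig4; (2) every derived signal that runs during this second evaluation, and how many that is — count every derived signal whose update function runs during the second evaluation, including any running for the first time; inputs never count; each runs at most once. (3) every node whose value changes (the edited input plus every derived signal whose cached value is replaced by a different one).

First demand of the output computes:
  sig3 = mul(-7, -7) = 49
  sig4 = mul(49, -7) = -343

After the edit, cleaning proceeds:
  sig3: a read changed (src2 -7->0; src2 -7->0) — executes, giving 0.
  sig4: a read changed (sig3 49->0; src2 -7->0) — executes, giving 0.

Demanding sig4 again yields 0.
2 derived signals run: sig3, sig4.
The nodes whose values change: src2, sig3, sig4.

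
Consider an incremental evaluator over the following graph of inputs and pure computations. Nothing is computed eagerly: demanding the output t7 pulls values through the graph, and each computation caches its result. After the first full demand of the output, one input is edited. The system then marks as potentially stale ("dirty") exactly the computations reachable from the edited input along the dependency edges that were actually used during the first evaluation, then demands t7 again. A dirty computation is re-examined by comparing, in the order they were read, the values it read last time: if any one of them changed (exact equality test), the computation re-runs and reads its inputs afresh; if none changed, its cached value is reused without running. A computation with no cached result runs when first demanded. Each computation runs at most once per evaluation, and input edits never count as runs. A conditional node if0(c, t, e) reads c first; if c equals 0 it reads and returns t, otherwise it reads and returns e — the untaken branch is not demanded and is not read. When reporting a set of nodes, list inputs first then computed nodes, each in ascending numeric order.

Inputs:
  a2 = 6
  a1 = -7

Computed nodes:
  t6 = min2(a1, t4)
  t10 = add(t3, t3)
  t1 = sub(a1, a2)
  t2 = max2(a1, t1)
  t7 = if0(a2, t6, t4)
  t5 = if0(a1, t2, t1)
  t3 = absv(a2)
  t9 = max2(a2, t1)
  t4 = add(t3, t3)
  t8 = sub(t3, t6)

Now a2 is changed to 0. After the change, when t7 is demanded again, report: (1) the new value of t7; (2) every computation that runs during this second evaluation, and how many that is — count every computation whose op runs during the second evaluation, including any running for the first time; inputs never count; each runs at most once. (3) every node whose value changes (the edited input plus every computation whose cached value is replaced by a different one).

Initial pass — values computed on the first demand:
  t3 = absv(6) = 6
  t4 = add(6, 6) = 12
  t7 = if0(a2=6 -> else branch t4) = 12

Second demand — change propagation:
  t3: re-runs because a2 6->0; new result 0.
  t4: re-runs because t3 6->0; t3 6->0; new result 0.
  t6: newly demanded (no cache) — executes and yields -7.
  t7: re-runs because a2 6->0; t4 12->0; new result -7.

The important point: the flipped condition pulls in fresh nodes; t6 runs for the first time.

t7 now evaluates to -7.
Run set: t3, t4, t6, t7 (4 run).
Changed values: a2, t3, t4, t7.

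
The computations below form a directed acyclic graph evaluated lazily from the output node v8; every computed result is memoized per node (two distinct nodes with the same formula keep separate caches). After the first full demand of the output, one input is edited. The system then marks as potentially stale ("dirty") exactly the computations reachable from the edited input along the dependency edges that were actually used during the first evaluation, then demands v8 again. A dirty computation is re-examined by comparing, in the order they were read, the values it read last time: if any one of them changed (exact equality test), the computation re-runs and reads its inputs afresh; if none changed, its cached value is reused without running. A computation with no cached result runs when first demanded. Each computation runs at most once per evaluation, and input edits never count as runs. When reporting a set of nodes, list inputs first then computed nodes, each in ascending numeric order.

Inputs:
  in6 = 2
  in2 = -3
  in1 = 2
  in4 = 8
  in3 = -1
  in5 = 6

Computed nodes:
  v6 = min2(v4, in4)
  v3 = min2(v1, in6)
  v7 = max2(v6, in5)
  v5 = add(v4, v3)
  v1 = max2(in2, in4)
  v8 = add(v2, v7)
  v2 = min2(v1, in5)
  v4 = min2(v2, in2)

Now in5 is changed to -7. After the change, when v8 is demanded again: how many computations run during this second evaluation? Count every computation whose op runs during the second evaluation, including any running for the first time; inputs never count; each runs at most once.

5 computations run: v2, v4, v6, v7, v8.

First demand of the output computes:
  v1 = max2(-3, 8) = 8
  v2 = min2(8, 6) = 6
  v4 = min2(6, -3) = -3
  v6 = min2(-3, 8) = -3
  v7 = max2(-3, 6) = 6
  v8 = add(6, 6) = 12

After the edit, cleaning proceeds:
  v2: a read changed (in5 6->-7) — executes, giving -7.
  v4: a read changed (v2 6->-7) — executes, giving -7.
  v6: a read changed (v4 -3->-7) — executes, giving -7.
  v7: a read changed (v6 -3->-7; in5 6->-7) — executes, giving -7.
  v8: a read changed (v2 6->-7; v7 6->-7) — executes, giving -14.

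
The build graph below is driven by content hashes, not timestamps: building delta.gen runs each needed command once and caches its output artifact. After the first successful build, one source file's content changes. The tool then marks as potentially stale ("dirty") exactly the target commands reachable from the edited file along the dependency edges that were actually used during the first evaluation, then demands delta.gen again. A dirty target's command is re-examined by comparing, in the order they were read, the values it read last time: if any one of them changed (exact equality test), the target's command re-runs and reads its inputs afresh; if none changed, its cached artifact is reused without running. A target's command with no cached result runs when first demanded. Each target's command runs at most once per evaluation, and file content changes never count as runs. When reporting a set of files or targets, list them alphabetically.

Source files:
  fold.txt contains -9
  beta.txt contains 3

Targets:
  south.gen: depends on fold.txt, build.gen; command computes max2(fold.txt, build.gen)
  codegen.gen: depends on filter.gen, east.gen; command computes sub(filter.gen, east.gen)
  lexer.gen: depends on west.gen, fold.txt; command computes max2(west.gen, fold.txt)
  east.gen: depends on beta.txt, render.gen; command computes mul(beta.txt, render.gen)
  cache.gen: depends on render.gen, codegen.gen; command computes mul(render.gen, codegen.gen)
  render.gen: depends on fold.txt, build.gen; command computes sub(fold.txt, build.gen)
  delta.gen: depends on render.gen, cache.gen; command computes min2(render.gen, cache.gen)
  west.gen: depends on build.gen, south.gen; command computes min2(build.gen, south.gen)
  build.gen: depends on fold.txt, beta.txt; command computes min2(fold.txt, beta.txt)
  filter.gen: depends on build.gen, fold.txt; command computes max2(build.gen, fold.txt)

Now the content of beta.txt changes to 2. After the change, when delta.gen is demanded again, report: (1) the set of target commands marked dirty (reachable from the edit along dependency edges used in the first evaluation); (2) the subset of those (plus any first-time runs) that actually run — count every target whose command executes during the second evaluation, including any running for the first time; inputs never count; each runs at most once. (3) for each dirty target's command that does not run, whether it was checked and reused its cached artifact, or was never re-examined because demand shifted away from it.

Initial pass — values computed on the first demand:
  build.gen = min2(-9, 3) = -9
  filter.gen = max2(-9, -9) = -9
  render.gen = sub(-9, -9) = 0
  east.gen = mul(3, 0) = 0
  codegen.gen = sub(-9, 0) = -9
  cache.gen = mul(0, -9) = 0
  delta.gen = min2(0, 0) = 0

Second demand — change propagation:
  build.gen: re-runs because beta.txt 3->2; new result -9 (unchanged).
  filter.gen: re-examined; everything it read last time is the same (build.gen unchanged, fold.txt unchanged) — cache -9 kept, no run.
  render.gen: re-examined; everything it read last time is the same (fold.txt unchanged, build.gen unchanged) — cache 0 kept, no run.
  east.gen: re-runs because beta.txt 3->2; new result 0 (unchanged).
  codegen.gen: re-examined; everything it read last time is the same (filter.gen unchanged, east.gen unchanged) — cache -9 kept, no run.
  cache.gen: re-examined; everything it read last time is the same (render.gen unchanged, codegen.gen unchanged) — cache 0 kept, no run.
  delta.gen: re-examined; everything it read last time is the same (render.gen unchanged, cache.gen unchanged) — cache 0 kept, no run.

The important point: at render.gen every value read last time is unchanged, so the dirty flag clears without a run.

Dirty set: build.gen, cache.gen, codegen.gen, delta.gen, east.gen, filter.gen, render.gen.
Run set: build.gen, east.gen (2 run).
Re-examined without running (cache reused): cache.gen, codegen.gen, delta.gen, filter.gen, render.gen.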